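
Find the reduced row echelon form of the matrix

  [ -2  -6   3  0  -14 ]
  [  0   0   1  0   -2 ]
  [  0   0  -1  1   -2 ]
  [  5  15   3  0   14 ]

[[1, 3, 0, 0, 4], [0, 0, 1, 0, -2], [0, 0, 0, 1, -4], [0, 0, 0, 0, 0]]

R1 ← -1/2·R1
  [ 1   3  -3/2  0   7 ]
  [ 0   0     1  0  -2 ]
  [ 0   0    -1  1  -2 ]
  [ 5  15     3  0  14 ]
R4 ← R4 − 5·R1
  [ 1  3  -3/2  0    7 ]
  [ 0  0     1  0   -2 ]
  [ 0  0    -1  1   -2 ]
  [ 0  0  21/2  0  -21 ]
R3 ← R3 + R2
  [ 1  3  -3/2  0    7 ]
  [ 0  0     1  0   -2 ]
  [ 0  0     0  1   -4 ]
  [ 0  0  21/2  0  -21 ]
R4 ← R4 − 21/2·R2
  [ 1  3  -3/2  0   7 ]
  [ 0  0     1  0  -2 ]
  [ 0  0     0  1  -4 ]
  [ 0  0     0  0   0 ]
R1 ← R1 + 3/2·R2
  [ 1  3  0  0   4 ]
  [ 0  0  1  0  -2 ]
  [ 0  0  0  1  -4 ]
  [ 0  0  0  0   0 ]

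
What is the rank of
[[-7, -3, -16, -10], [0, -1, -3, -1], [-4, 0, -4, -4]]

rank = 2

R1 → -1/7·R1
  [  1  3/7  16/7  10/7 ]
  [  0   -1    -3    -1 ]
  [ -4    0    -4    -4 ]
R3 → R3 + 4·R1
  [ 1   3/7  16/7  10/7 ]
  [ 0    -1    -3    -1 ]
  [ 0  12/7  36/7  12/7 ]
R2 → -1·R2
  [ 1   3/7  16/7  10/7 ]
  [ 0     1     3     1 ]
  [ 0  12/7  36/7  12/7 ]
R3 → R3 − 12/7·R2
  [ 1  3/7  16/7  10/7 ]
  [ 0    1     3     1 ]
  [ 0    0     0     0 ]
R1 → R1 − 3/7·R2
  [ 1  0  1  1 ]
  [ 0  1  3  1 ]
  [ 0  0  0  0 ]
The reduced form has 2 nonzero rows.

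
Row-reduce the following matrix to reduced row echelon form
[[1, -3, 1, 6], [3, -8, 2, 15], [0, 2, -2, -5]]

Subtract 3 times ρ1 from ρ2.
  [ 1  -3   1   6 ]
  [ 0   1  -1  -3 ]
  [ 0   2  -2  -5 ]
Subtract 2 times ρ2 from ρ3.
  [ 1  -3   1   6 ]
  [ 0   1  -1  -3 ]
  [ 0   0   0   1 ]
Add 3 times ρ3 to ρ2.
  [ 1  -3   1  6 ]
  [ 0   1  -1  0 ]
  [ 0   0   0  1 ]
Subtract 6 times ρ3 from ρ1.
  [ 1  -3   1  0 ]
  [ 0   1  -1  0 ]
  [ 0   0   0  1 ]
Add 3 times ρ2 to ρ1.
  [ 1  0  -2  0 ]
  [ 0  1  -1  0 ]
  [ 0  0   0  1 ]

[[1, 0, -2, 0], [0, 1, -1, 0], [0, 0, 0, 1]]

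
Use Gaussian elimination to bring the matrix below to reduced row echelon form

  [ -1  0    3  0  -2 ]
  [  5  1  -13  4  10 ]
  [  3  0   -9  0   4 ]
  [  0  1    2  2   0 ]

r1 ← -1·r1
  [ 1  0   -3  0   2 ]
  [ 5  1  -13  4  10 ]
  [ 3  0   -9  0   4 ]
  [ 0  1    2  2   0 ]
r2 ← r2 − 5·r1
  [ 1  0  -3  0  2 ]
  [ 0  1   2  4  0 ]
  [ 3  0  -9  0  4 ]
  [ 0  1   2  2  0 ]
r3 ← r3 − 3·r1
  [ 1  0  -3  0   2 ]
  [ 0  1   2  4   0 ]
  [ 0  0   0  0  -2 ]
  [ 0  1   2  2   0 ]
r4 ← r4 − r2
  [ 1  0  -3   0   2 ]
  [ 0  1   2   4   0 ]
  [ 0  0   0   0  -2 ]
  [ 0  0   0  -2   0 ]
r3 ↔ r4
  [ 1  0  -3   0   2 ]
  [ 0  1   2   4   0 ]
  [ 0  0   0  -2   0 ]
  [ 0  0   0   0  -2 ]
r3 ← -1/2·r3
  [ 1  0  -3  0   2 ]
  [ 0  1   2  4   0 ]
  [ 0  0   0  1   0 ]
  [ 0  0   0  0  -2 ]
r4 ← -1/2·r4
  [ 1  0  -3  0  2 ]
  [ 0  1   2  4  0 ]
  [ 0  0   0  1  0 ]
  [ 0  0   0  0  1 ]
r1 ← r1 − 2·r4
  [ 1  0  -3  0  0 ]
  [ 0  1   2  4  0 ]
  [ 0  0   0  1  0 ]
  [ 0  0   0  0  1 ]
r2 ← r2 − 4·r3
  [ 1  0  -3  0  0 ]
  [ 0  1   2  0  0 ]
  [ 0  0   0  1  0 ]
  [ 0  0   0  0  1 ]

[[1, 0, -3, 0, 0], [0, 1, 2, 0, 0], [0, 0, 0, 1, 0], [0, 0, 0, 0, 1]]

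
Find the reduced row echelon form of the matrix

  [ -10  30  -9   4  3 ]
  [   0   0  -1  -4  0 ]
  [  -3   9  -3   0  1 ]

[[1, -3, 0, -4, 0], [0, 0, 1, 4, 0], [0, 0, 0, 0, 1]]

R1 ← -1/10·R1
  [  1  -3  9/10  -2/5  -3/10 ]
  [  0   0    -1    -4      0 ]
  [ -3   9    -3     0      1 ]
R3 ← R3 + 3·R1
  [ 1  -3   9/10  -2/5  -3/10 ]
  [ 0   0     -1    -4      0 ]
  [ 0   0  -3/10  -6/5   1/10 ]
R2 ← -1·R2
  [ 1  -3   9/10  -2/5  -3/10 ]
  [ 0   0      1     4      0 ]
  [ 0   0  -3/10  -6/5   1/10 ]
R3 ← R3 + 3/10·R2
  [ 1  -3  9/10  -2/5  -3/10 ]
  [ 0   0     1     4      0 ]
  [ 0   0     0     0   1/10 ]
R3 ← 10·R3
  [ 1  -3  9/10  -2/5  -3/10 ]
  [ 0   0     1     4      0 ]
  [ 0   0     0     0      1 ]
R1 ← R1 + 3/10·R3
  [ 1  -3  9/10  -2/5  0 ]
  [ 0   0     1     4  0 ]
  [ 0   0     0     0  1 ]
R1 ← R1 − 9/10·R2
  [ 1  -3  0  -4  0 ]
  [ 0   0  1   4  0 ]
  [ 0   0  0   0  1 ]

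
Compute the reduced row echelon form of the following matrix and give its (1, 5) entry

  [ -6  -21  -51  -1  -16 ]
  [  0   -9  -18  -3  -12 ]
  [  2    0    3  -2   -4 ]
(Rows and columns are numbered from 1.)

-2

R1 → -1/6·R1
  [ 1  7/2  17/2  1/6  8/3 ]
  [ 0   -9   -18   -3  -12 ]
  [ 2    0     3   -2   -4 ]
R3 → R3 − 2·R1
  [ 1  7/2  17/2   1/6    8/3 ]
  [ 0   -9   -18    -3    -12 ]
  [ 0   -7   -14  -7/3  -28/3 ]
R2 → -1/9·R2
  [ 1  7/2  17/2   1/6    8/3 ]
  [ 0    1     2   1/3    4/3 ]
  [ 0   -7   -14  -7/3  -28/3 ]
R3 → R3 + 7·R2
  [ 1  7/2  17/2  1/6  8/3 ]
  [ 0    1     2  1/3  4/3 ]
  [ 0    0     0    0    0 ]
R1 → R1 − 7/2·R2
  [ 1  0  3/2   -1   -2 ]
  [ 0  1    2  1/3  4/3 ]
  [ 0  0    0    0    0 ]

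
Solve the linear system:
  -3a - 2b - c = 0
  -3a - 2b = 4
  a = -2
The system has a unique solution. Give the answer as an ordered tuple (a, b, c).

(-2, 1, 4)

Form the augmented matrix and row-reduce:
  [ -3  -2  -1  |   0 ]
  [ -3  -2   0  |   4 ]
  [  1   0   0  |  -2 ]
R1 := -1/3·R1
  [  1  2/3  1/3  |   0 ]
  [ -3   -2    0  |   4 ]
  [  1    0    0  |  -2 ]
R2 := R2 + 3·R1
  [ 1  2/3  1/3  |   0 ]
  [ 0    0    1  |   4 ]
  [ 1    0    0  |  -2 ]
R3 := R3 − R1
  [ 1   2/3   1/3  |   0 ]
  [ 0     0     1  |   4 ]
  [ 0  -2/3  -1/3  |  -2 ]
R2 ↔ R3
  [ 1   2/3   1/3  |   0 ]
  [ 0  -2/3  -1/3  |  -2 ]
  [ 0     0     1  |   4 ]
R2 := -3/2·R2
  [ 1  2/3  1/3  |  0 ]
  [ 0    1  1/2  |  3 ]
  [ 0    0    1  |  4 ]
R2 := R2 − 1/2·R3
  [ 1  2/3  1/3  |  0 ]
  [ 0    1    0  |  1 ]
  [ 0    0    1  |  4 ]
R1 := R1 − 1/3·R3
  [ 1  2/3  0  |  -4/3 ]
  [ 0    1  0  |     1 ]
  [ 0    0  1  |     4 ]
R1 := R1 − 2/3·R2
  [ 1  0  0  |  -2 ]
  [ 0  1  0  |   1 ]
  [ 0  0  1  |   4 ]
Reading off the last column: a = -2, b = 1, c = 4.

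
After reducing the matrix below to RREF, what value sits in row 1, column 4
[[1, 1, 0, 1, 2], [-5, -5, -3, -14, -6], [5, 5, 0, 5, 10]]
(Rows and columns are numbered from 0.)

Add 5 times R1 to R2.
  [ 1  1   0   1   2 ]
  [ 0  0  -3  -9   4 ]
  [ 5  5   0   5  10 ]
Subtract 5 times R1 from R3.
  [ 1  1   0   1  2 ]
  [ 0  0  -3  -9  4 ]
  [ 0  0   0   0  0 ]
Multiply R2 by -1/3.
  [ 1  1  0  1     2 ]
  [ 0  0  1  3  -4/3 ]
  [ 0  0  0  0     0 ]

-4/3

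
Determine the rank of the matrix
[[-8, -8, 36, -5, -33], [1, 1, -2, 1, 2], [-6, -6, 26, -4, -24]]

rank = 3

R1 := -1/8·R1
  [  1   1  -9/2  5/8  33/8 ]
  [  1   1    -2    1     2 ]
  [ -6  -6    26   -4   -24 ]
R2 := R2 − R1
  [  1   1  -9/2  5/8   33/8 ]
  [  0   0   5/2  3/8  -17/8 ]
  [ -6  -6    26   -4    -24 ]
R3 := R3 + 6·R1
  [ 1  1  -9/2   5/8   33/8 ]
  [ 0  0   5/2   3/8  -17/8 ]
  [ 0  0    -1  -1/4    3/4 ]
R2 := 2/5·R2
  [ 1  1  -9/2   5/8    33/8 ]
  [ 0  0     1  3/20  -17/20 ]
  [ 0  0    -1  -1/4     3/4 ]
R3 := R3 + R2
  [ 1  1  -9/2    5/8    33/8 ]
  [ 0  0     1   3/20  -17/20 ]
  [ 0  0     0  -1/10   -1/10 ]
R3 := -10·R3
  [ 1  1  -9/2   5/8    33/8 ]
  [ 0  0     1  3/20  -17/20 ]
  [ 0  0     0     1       1 ]
R2 := R2 − 3/20·R3
  [ 1  1  -9/2  5/8  33/8 ]
  [ 0  0     1    0    -1 ]
  [ 0  0     0    1     1 ]
R1 := R1 − 5/8·R3
  [ 1  1  -9/2  0  7/2 ]
  [ 0  0     1  0   -1 ]
  [ 0  0     0  1    1 ]
R1 := R1 + 9/2·R2
  [ 1  1  0  0  -1 ]
  [ 0  0  1  0  -1 ]
  [ 0  0  0  1   1 ]
The reduced form has 3 nonzero rows.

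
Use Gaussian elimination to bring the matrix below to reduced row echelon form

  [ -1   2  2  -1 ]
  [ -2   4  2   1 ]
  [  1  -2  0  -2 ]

[[1, -2, 0, -2], [0, 0, 1, -3/2], [0, 0, 0, 0]]

R1 -> -1·R1
  [  1  -2  -2   1 ]
  [ -2   4   2   1 ]
  [  1  -2   0  -2 ]
R2 -> R2 + 2·R1
  [ 1  -2  -2   1 ]
  [ 0   0  -2   3 ]
  [ 1  -2   0  -2 ]
R3 -> R3 − R1
  [ 1  -2  -2   1 ]
  [ 0   0  -2   3 ]
  [ 0   0   2  -3 ]
R2 -> -1/2·R2
  [ 1  -2  -2     1 ]
  [ 0   0   1  -3/2 ]
  [ 0   0   2    -3 ]
R3 -> R3 − 2·R2
  [ 1  -2  -2     1 ]
  [ 0   0   1  -3/2 ]
  [ 0   0   0     0 ]
R1 -> R1 + 2·R2
  [ 1  -2  0    -2 ]
  [ 0   0  1  -3/2 ]
  [ 0   0  0     0 ]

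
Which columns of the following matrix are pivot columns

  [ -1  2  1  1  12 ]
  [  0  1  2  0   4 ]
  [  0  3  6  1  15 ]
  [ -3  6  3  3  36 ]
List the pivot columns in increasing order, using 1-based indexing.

1, 2, 4

Multiply R1 by -1.
  [  1  -2  -1  -1  -12 ]
  [  0   1   2   0    4 ]
  [  0   3   6   1   15 ]
  [ -3   6   3   3   36 ]
Add 3 times R1 to R4.
  [ 1  -2  -1  -1  -12 ]
  [ 0   1   2   0    4 ]
  [ 0   3   6   1   15 ]
  [ 0   0   0   0    0 ]
Subtract 3 times R2 from R3.
  [ 1  -2  -1  -1  -12 ]
  [ 0   1   2   0    4 ]
  [ 0   0   0   1    3 ]
  [ 0   0   0   0    0 ]
Add R3 to R1.
  [ 1  -2  -1  0  -9 ]
  [ 0   1   2  0   4 ]
  [ 0   0   0  1   3 ]
  [ 0   0   0  0   0 ]
Add 2 times R2 to R1.
  [ 1  0  3  0  -1 ]
  [ 0  1  2  0   4 ]
  [ 0  0  0  1   3 ]
  [ 0  0  0  0   0 ]
Pivot columns are the columns containing a leading 1.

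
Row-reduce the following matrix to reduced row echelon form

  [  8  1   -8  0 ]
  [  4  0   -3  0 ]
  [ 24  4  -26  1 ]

[[1, 0, -3/4, 0], [0, 1, -2, 0], [0, 0, 0, 1]]

ρ1 -> 1/8·ρ1
  [  1  1/8   -1  0 ]
  [  4    0   -3  0 ]
  [ 24    4  -26  1 ]
ρ2 -> ρ2 − 4·ρ1
  [  1   1/8   -1  0 ]
  [  0  -1/2    1  0 ]
  [ 24     4  -26  1 ]
ρ3 -> ρ3 − 24·ρ1
  [ 1   1/8  -1  0 ]
  [ 0  -1/2   1  0 ]
  [ 0     1  -2  1 ]
ρ2 -> -2·ρ2
  [ 1  1/8  -1  0 ]
  [ 0    1  -2  0 ]
  [ 0    1  -2  1 ]
ρ3 -> ρ3 − ρ2
  [ 1  1/8  -1  0 ]
  [ 0    1  -2  0 ]
  [ 0    0   0  1 ]
ρ1 -> ρ1 − 1/8·ρ2
  [ 1  0  -3/4  0 ]
  [ 0  1    -2  0 ]
  [ 0  0     0  1 ]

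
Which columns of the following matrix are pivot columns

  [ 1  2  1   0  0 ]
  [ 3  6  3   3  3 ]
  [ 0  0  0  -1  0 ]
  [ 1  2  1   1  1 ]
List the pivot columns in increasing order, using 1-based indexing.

1, 4, 5

Subtract 3 times R1 from R2.
  [ 1  2  1   0  0 ]
  [ 0  0  0   3  3 ]
  [ 0  0  0  -1  0 ]
  [ 1  2  1   1  1 ]
Subtract R1 from R4.
  [ 1  2  1   0  0 ]
  [ 0  0  0   3  3 ]
  [ 0  0  0  -1  0 ]
  [ 0  0  0   1  1 ]
Multiply R2 by 1/3.
  [ 1  2  1   0  0 ]
  [ 0  0  0   1  1 ]
  [ 0  0  0  -1  0 ]
  [ 0  0  0   1  1 ]
Add R2 to R3.
  [ 1  2  1  0  0 ]
  [ 0  0  0  1  1 ]
  [ 0  0  0  0  1 ]
  [ 0  0  0  1  1 ]
Subtract R2 from R4.
  [ 1  2  1  0  0 ]
  [ 0  0  0  1  1 ]
  [ 0  0  0  0  1 ]
  [ 0  0  0  0  0 ]
Subtract R3 from R2.
  [ 1  2  1  0  0 ]
  [ 0  0  0  1  0 ]
  [ 0  0  0  0  1 ]
  [ 0  0  0  0  0 ]
Pivot columns are the columns containing a leading 1.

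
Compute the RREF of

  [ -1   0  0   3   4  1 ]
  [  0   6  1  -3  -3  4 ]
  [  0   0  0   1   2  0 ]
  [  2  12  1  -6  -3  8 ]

[[1, 0, 0, 0, 2, -1], [0, 1, 0, 0, 1/3, 1], [0, 0, 1, 0, 1, -2], [0, 0, 0, 1, 2, 0]]

R1 -> -1·R1
  [ 1   0  0  -3  -4  -1 ]
  [ 0   6  1  -3  -3   4 ]
  [ 0   0  0   1   2   0 ]
  [ 2  12  1  -6  -3   8 ]
R4 -> R4 − 2·R1
  [ 1   0  0  -3  -4  -1 ]
  [ 0   6  1  -3  -3   4 ]
  [ 0   0  0   1   2   0 ]
  [ 0  12  1   0   5  10 ]
R2 -> 1/6·R2
  [ 1   0    0    -3    -4   -1 ]
  [ 0   1  1/6  -1/2  -1/2  2/3 ]
  [ 0   0    0     1     2    0 ]
  [ 0  12    1     0     5   10 ]
R4 -> R4 − 12·R2
  [ 1  0    0    -3    -4   -1 ]
  [ 0  1  1/6  -1/2  -1/2  2/3 ]
  [ 0  0    0     1     2    0 ]
  [ 0  0   -1     6    11    2 ]
R3 ↔ R4
  [ 1  0    0    -3    -4   -1 ]
  [ 0  1  1/6  -1/2  -1/2  2/3 ]
  [ 0  0   -1     6    11    2 ]
  [ 0  0    0     1     2    0 ]
R3 -> -1·R3
  [ 1  0    0    -3    -4   -1 ]
  [ 0  1  1/6  -1/2  -1/2  2/3 ]
  [ 0  0    1    -6   -11   -2 ]
  [ 0  0    0     1     2    0 ]
R3 -> R3 + 6·R4
  [ 1  0    0    -3    -4   -1 ]
  [ 0  1  1/6  -1/2  -1/2  2/3 ]
  [ 0  0    1     0     1   -2 ]
  [ 0  0    0     1     2    0 ]
R2 -> R2 + 1/2·R4
  [ 1  0    0  -3   -4   -1 ]
  [ 0  1  1/6   0  1/2  2/3 ]
  [ 0  0    1   0    1   -2 ]
  [ 0  0    0   1    2    0 ]
R1 -> R1 + 3·R4
  [ 1  0    0  0    2   -1 ]
  [ 0  1  1/6  0  1/2  2/3 ]
  [ 0  0    1  0    1   -2 ]
  [ 0  0    0  1    2    0 ]
R2 -> R2 − 1/6·R3
  [ 1  0  0  0    2  -1 ]
  [ 0  1  0  0  1/3   1 ]
  [ 0  0  1  0    1  -2 ]
  [ 0  0  0  1    2   0 ]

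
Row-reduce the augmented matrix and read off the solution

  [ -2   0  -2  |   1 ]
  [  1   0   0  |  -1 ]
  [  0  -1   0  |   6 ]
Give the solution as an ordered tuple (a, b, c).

(-1, -6, 1/2)

Multiply ρ1 by -1/2.
  [ 1   0  1  |  -1/2 ]
  [ 1   0  0  |    -1 ]
  [ 0  -1  0  |     6 ]
Subtract ρ1 from ρ2.
  [ 1   0   1  |  -1/2 ]
  [ 0   0  -1  |  -1/2 ]
  [ 0  -1   0  |     6 ]
Swap ρ2 and ρ3.
  [ 1   0   1  |  -1/2 ]
  [ 0  -1   0  |     6 ]
  [ 0   0  -1  |  -1/2 ]
Multiply ρ2 by -1.
  [ 1  0   1  |  -1/2 ]
  [ 0  1   0  |    -6 ]
  [ 0  0  -1  |  -1/2 ]
Multiply ρ3 by -1.
  [ 1  0  1  |  -1/2 ]
  [ 0  1  0  |    -6 ]
  [ 0  0  1  |   1/2 ]
Subtract ρ3 from ρ1.
  [ 1  0  0  |   -1 ]
  [ 0  1  0  |   -6 ]
  [ 0  0  1  |  1/2 ]
Reading off the last column: a = -1, b = -6, c = 1/2.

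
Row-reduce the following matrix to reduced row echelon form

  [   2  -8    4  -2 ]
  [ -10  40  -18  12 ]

[[1, -4, 0, -3], [0, 0, 1, 1]]

ρ1 -> 1/2·ρ1
  [   1  -4    2  -1 ]
  [ -10  40  -18  12 ]
ρ2 -> ρ2 + 10·ρ1
  [ 1  -4  2  -1 ]
  [ 0   0  2   2 ]
ρ2 -> 1/2·ρ2
  [ 1  -4  2  -1 ]
  [ 0   0  1   1 ]
ρ1 -> ρ1 − 2·ρ2
  [ 1  -4  0  -3 ]
  [ 0   0  1   1 ]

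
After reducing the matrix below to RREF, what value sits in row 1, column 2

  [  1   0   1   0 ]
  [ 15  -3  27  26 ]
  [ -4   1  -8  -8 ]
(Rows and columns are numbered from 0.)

-4

ρ2 := ρ2 − 15·ρ1
  [  1   0   1   0 ]
  [  0  -3  12  26 ]
  [ -4   1  -8  -8 ]
ρ3 := ρ3 + 4·ρ1
  [ 1   0   1   0 ]
  [ 0  -3  12  26 ]
  [ 0   1  -4  -8 ]
ρ2 := -1/3·ρ2
  [ 1  0   1      0 ]
  [ 0  1  -4  -26/3 ]
  [ 0  1  -4     -8 ]
ρ3 := ρ3 − ρ2
  [ 1  0   1      0 ]
  [ 0  1  -4  -26/3 ]
  [ 0  0   0    2/3 ]
ρ3 := 3/2·ρ3
  [ 1  0   1      0 ]
  [ 0  1  -4  -26/3 ]
  [ 0  0   0      1 ]
ρ2 := ρ2 + 26/3·ρ3
  [ 1  0   1  0 ]
  [ 0  1  -4  0 ]
  [ 0  0   0  1 ]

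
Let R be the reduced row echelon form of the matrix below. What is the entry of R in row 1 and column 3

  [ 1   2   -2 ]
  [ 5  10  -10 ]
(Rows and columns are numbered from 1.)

-2

ρ2 ← ρ2 − 5·ρ1
  [ 1  2  -2 ]
  [ 0  0   0 ]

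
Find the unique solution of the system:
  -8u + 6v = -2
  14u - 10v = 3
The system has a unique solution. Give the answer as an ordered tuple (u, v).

Form the augmented matrix and row-reduce:
  [ -8    6  |  -2 ]
  [ 14  -10  |   3 ]
R1 := -1/8·R1
R2 := R2 − 14·R1
R2 := 2·R2
R1 := R1 + 3/4·R2
Reading off the last column: u = -1/2, v = -1.

(-1/2, -1)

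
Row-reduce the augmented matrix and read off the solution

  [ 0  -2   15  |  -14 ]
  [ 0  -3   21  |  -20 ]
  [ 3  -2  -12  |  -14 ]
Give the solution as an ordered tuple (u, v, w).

r1 ↔ r3
  [ 3  -2  -12  |  -14 ]
  [ 0  -3   21  |  -20 ]
  [ 0  -2   15  |  -14 ]
r1 -> 1/3·r1
  [ 1  -2/3  -4  |  -14/3 ]
  [ 0    -3  21  |    -20 ]
  [ 0    -2  15  |    -14 ]
r2 -> -1/3·r2
  [ 1  -2/3  -4  |  -14/3 ]
  [ 0     1  -7  |   20/3 ]
  [ 0    -2  15  |    -14 ]
r3 -> r3 + 2·r2
  [ 1  -2/3  -4  |  -14/3 ]
  [ 0     1  -7  |   20/3 ]
  [ 0     0   1  |   -2/3 ]
r2 -> r2 + 7·r3
  [ 1  -2/3  -4  |  -14/3 ]
  [ 0     1   0  |      2 ]
  [ 0     0   1  |   -2/3 ]
r1 -> r1 + 4·r3
  [ 1  -2/3  0  |  -22/3 ]
  [ 0     1  0  |      2 ]
  [ 0     0  1  |   -2/3 ]
r1 -> r1 + 2/3·r2
  [ 1  0  0  |    -6 ]
  [ 0  1  0  |     2 ]
  [ 0  0  1  |  -2/3 ]
Reading off the last column: u = -6, v = 2, w = -2/3.

(-6, 2, -2/3)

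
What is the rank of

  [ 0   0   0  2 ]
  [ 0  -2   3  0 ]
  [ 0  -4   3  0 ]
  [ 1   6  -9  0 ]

ρ1 <-> ρ4
  [ 1   6  -9  0 ]
  [ 0  -2   3  0 ]
  [ 0  -4   3  0 ]
  [ 0   0   0  2 ]
ρ2 -> -1/2·ρ2
  [ 1   6    -9  0 ]
  [ 0   1  -3/2  0 ]
  [ 0  -4     3  0 ]
  [ 0   0     0  2 ]
ρ3 -> ρ3 + 4·ρ2
  [ 1  6    -9  0 ]
  [ 0  1  -3/2  0 ]
  [ 0  0    -3  0 ]
  [ 0  0     0  2 ]
ρ3 -> -1/3·ρ3
  [ 1  6    -9  0 ]
  [ 0  1  -3/2  0 ]
  [ 0  0     1  0 ]
  [ 0  0     0  2 ]
ρ4 -> 1/2·ρ4
  [ 1  6    -9  0 ]
  [ 0  1  -3/2  0 ]
  [ 0  0     1  0 ]
  [ 0  0     0  1 ]
ρ2 -> ρ2 + 3/2·ρ3
  [ 1  6  -9  0 ]
  [ 0  1   0  0 ]
  [ 0  0   1  0 ]
  [ 0  0   0  1 ]
ρ1 -> ρ1 + 9·ρ3
  [ 1  6  0  0 ]
  [ 0  1  0  0 ]
  [ 0  0  1  0 ]
  [ 0  0  0  1 ]
ρ1 -> ρ1 − 6·ρ2
  [ 1  0  0  0 ]
  [ 0  1  0  0 ]
  [ 0  0  1  0 ]
  [ 0  0  0  1 ]
The reduced form has 4 nonzero rows.

rank = 4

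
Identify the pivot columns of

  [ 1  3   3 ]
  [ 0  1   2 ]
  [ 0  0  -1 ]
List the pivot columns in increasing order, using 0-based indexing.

0, 1, 2

r3 -> -1·r3
r2 -> r2 − 2·r3
r1 -> r1 − 3·r3
r1 -> r1 − 3·r2
Pivot columns are the columns containing a leading 1.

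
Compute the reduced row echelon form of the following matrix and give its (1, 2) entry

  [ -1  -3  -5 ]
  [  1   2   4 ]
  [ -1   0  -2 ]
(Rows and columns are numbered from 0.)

1

Multiply R1 by -1.
Subtract R1 from R2.
Add R1 to R3.
Multiply R2 by -1.
Subtract 3 times R2 from R3.
Subtract 3 times R2 from R1.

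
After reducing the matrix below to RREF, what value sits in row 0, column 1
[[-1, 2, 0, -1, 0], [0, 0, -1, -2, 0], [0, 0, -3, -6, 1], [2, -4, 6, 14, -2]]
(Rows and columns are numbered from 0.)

R1 ← -1·R1
  [ 1  -2   0   1   0 ]
  [ 0   0  -1  -2   0 ]
  [ 0   0  -3  -6   1 ]
  [ 2  -4   6  14  -2 ]
R4 ← R4 − 2·R1
  [ 1  -2   0   1   0 ]
  [ 0   0  -1  -2   0 ]
  [ 0   0  -3  -6   1 ]
  [ 0   0   6  12  -2 ]
R2 ← -1·R2
  [ 1  -2   0   1   0 ]
  [ 0   0   1   2   0 ]
  [ 0   0  -3  -6   1 ]
  [ 0   0   6  12  -2 ]
R3 ← R3 + 3·R2
  [ 1  -2  0   1   0 ]
  [ 0   0  1   2   0 ]
  [ 0   0  0   0   1 ]
  [ 0   0  6  12  -2 ]
R4 ← R4 − 6·R2
  [ 1  -2  0  1   0 ]
  [ 0   0  1  2   0 ]
  [ 0   0  0  0   1 ]
  [ 0   0  0  0  -2 ]
R4 ← R4 + 2·R3
  [ 1  -2  0  1  0 ]
  [ 0   0  1  2  0 ]
  [ 0   0  0  0  1 ]
  [ 0   0  0  0  0 ]

-2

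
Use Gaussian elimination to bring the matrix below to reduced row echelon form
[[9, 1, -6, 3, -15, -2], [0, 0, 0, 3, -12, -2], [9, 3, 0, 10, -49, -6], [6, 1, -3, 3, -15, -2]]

ρ1 → 1/9·ρ1
  [ 1  1/9  -2/3  1/3  -5/3  -2/9 ]
  [ 0    0     0    3   -12    -2 ]
  [ 9    3     0   10   -49    -6 ]
  [ 6    1    -3    3   -15    -2 ]
ρ3 → ρ3 − 9·ρ1
  [ 1  1/9  -2/3  1/3  -5/3  -2/9 ]
  [ 0    0     0    3   -12    -2 ]
  [ 0    2     6    7   -34    -4 ]
  [ 6    1    -3    3   -15    -2 ]
ρ4 → ρ4 − 6·ρ1
  [ 1  1/9  -2/3  1/3  -5/3  -2/9 ]
  [ 0    0     0    3   -12    -2 ]
  [ 0    2     6    7   -34    -4 ]
  [ 0  1/3     1    1    -5  -2/3 ]
ρ2 <-> ρ3
  [ 1  1/9  -2/3  1/3  -5/3  -2/9 ]
  [ 0    2     6    7   -34    -4 ]
  [ 0    0     0    3   -12    -2 ]
  [ 0  1/3     1    1    -5  -2/3 ]
ρ2 → 1/2·ρ2
  [ 1  1/9  -2/3  1/3  -5/3  -2/9 ]
  [ 0    1     3  7/2   -17    -2 ]
  [ 0    0     0    3   -12    -2 ]
  [ 0  1/3     1    1    -5  -2/3 ]
ρ4 → ρ4 − 1/3·ρ2
  [ 1  1/9  -2/3   1/3  -5/3  -2/9 ]
  [ 0    1     3   7/2   -17    -2 ]
  [ 0    0     0     3   -12    -2 ]
  [ 0    0     0  -1/6   2/3     0 ]
ρ3 → 1/3·ρ3
  [ 1  1/9  -2/3   1/3  -5/3  -2/9 ]
  [ 0    1     3   7/2   -17    -2 ]
  [ 0    0     0     1    -4  -2/3 ]
  [ 0    0     0  -1/6   2/3     0 ]
ρ4 → ρ4 + 1/6·ρ3
  [ 1  1/9  -2/3  1/3  -5/3  -2/9 ]
  [ 0    1     3  7/2   -17    -2 ]
  [ 0    0     0    1    -4  -2/3 ]
  [ 0    0     0    0     0  -1/9 ]
ρ4 → -9·ρ4
  [ 1  1/9  -2/3  1/3  -5/3  -2/9 ]
  [ 0    1     3  7/2   -17    -2 ]
  [ 0    0     0    1    -4  -2/3 ]
  [ 0    0     0    0     0     1 ]
ρ3 → ρ3 + 2/3·ρ4
  [ 1  1/9  -2/3  1/3  -5/3  -2/9 ]
  [ 0    1     3  7/2   -17    -2 ]
  [ 0    0     0    1    -4     0 ]
  [ 0    0     0    0     0     1 ]
ρ2 → ρ2 + 2·ρ4
  [ 1  1/9  -2/3  1/3  -5/3  -2/9 ]
  [ 0    1     3  7/2   -17     0 ]
  [ 0    0     0    1    -4     0 ]
  [ 0    0     0    0     0     1 ]
ρ1 → ρ1 + 2/9·ρ4
  [ 1  1/9  -2/3  1/3  -5/3  0 ]
  [ 0    1     3  7/2   -17  0 ]
  [ 0    0     0    1    -4  0 ]
  [ 0    0     0    0     0  1 ]
ρ2 → ρ2 − 7/2·ρ3
  [ 1  1/9  -2/3  1/3  -5/3  0 ]
  [ 0    1     3    0    -3  0 ]
  [ 0    0     0    1    -4  0 ]
  [ 0    0     0    0     0  1 ]
ρ1 → ρ1 − 1/3·ρ3
  [ 1  1/9  -2/3  0  -1/3  0 ]
  [ 0    1     3  0    -3  0 ]
  [ 0    0     0  1    -4  0 ]
  [ 0    0     0  0     0  1 ]
ρ1 → ρ1 − 1/9·ρ2
  [ 1  0  -1  0   0  0 ]
  [ 0  1   3  0  -3  0 ]
  [ 0  0   0  1  -4  0 ]
  [ 0  0   0  0   0  1 ]

[[1, 0, -1, 0, 0, 0], [0, 1, 3, 0, -3, 0], [0, 0, 0, 1, -4, 0], [0, 0, 0, 0, 0, 1]]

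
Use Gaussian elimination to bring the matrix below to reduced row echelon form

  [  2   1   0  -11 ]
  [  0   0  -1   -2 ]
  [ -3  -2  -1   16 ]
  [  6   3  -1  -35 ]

[[1, 0, 0, -4], [0, 1, 0, -3], [0, 0, 1, 2], [0, 0, 0, 0]]

R1 ← 1/2·R1
  [  1  1/2   0  -11/2 ]
  [  0    0  -1     -2 ]
  [ -3   -2  -1     16 ]
  [  6    3  -1    -35 ]
R3 ← R3 + 3·R1
  [ 1   1/2   0  -11/2 ]
  [ 0     0  -1     -2 ]
  [ 0  -1/2  -1   -1/2 ]
  [ 6     3  -1    -35 ]
R4 ← R4 − 6·R1
  [ 1   1/2   0  -11/2 ]
  [ 0     0  -1     -2 ]
  [ 0  -1/2  -1   -1/2 ]
  [ 0     0  -1     -2 ]
R2 <-> R3
  [ 1   1/2   0  -11/2 ]
  [ 0  -1/2  -1   -1/2 ]
  [ 0     0  -1     -2 ]
  [ 0     0  -1     -2 ]
R2 ← -2·R2
  [ 1  1/2   0  -11/2 ]
  [ 0    1   2      1 ]
  [ 0    0  -1     -2 ]
  [ 0    0  -1     -2 ]
R3 ← -1·R3
  [ 1  1/2   0  -11/2 ]
  [ 0    1   2      1 ]
  [ 0    0   1      2 ]
  [ 0    0  -1     -2 ]
R4 ← R4 + R3
  [ 1  1/2  0  -11/2 ]
  [ 0    1  2      1 ]
  [ 0    0  1      2 ]
  [ 0    0  0      0 ]
R2 ← R2 − 2·R3
  [ 1  1/2  0  -11/2 ]
  [ 0    1  0     -3 ]
  [ 0    0  1      2 ]
  [ 0    0  0      0 ]
R1 ← R1 − 1/2·R2
  [ 1  0  0  -4 ]
  [ 0  1  0  -3 ]
  [ 0  0  1   2 ]
  [ 0  0  0   0 ]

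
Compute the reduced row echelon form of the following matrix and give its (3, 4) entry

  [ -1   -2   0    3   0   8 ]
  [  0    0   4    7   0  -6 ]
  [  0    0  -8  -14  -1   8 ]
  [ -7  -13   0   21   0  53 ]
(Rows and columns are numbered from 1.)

r1 → -1·r1
  [  1    2   0   -3   0  -8 ]
  [  0    0   4    7   0  -6 ]
  [  0    0  -8  -14  -1   8 ]
  [ -7  -13   0   21   0  53 ]
r4 → r4 + 7·r1
  [ 1  2   0   -3   0  -8 ]
  [ 0  0   4    7   0  -6 ]
  [ 0  0  -8  -14  -1   8 ]
  [ 0  1   0    0   0  -3 ]
r2 ↔ r4
  [ 1  2   0   -3   0  -8 ]
  [ 0  1   0    0   0  -3 ]
  [ 0  0  -8  -14  -1   8 ]
  [ 0  0   4    7   0  -6 ]
r3 → -1/8·r3
  [ 1  2  0   -3    0  -8 ]
  [ 0  1  0    0    0  -3 ]
  [ 0  0  1  7/4  1/8  -1 ]
  [ 0  0  4    7    0  -6 ]
r4 → r4 − 4·r3
  [ 1  2  0   -3     0  -8 ]
  [ 0  1  0    0     0  -3 ]
  [ 0  0  1  7/4   1/8  -1 ]
  [ 0  0  0    0  -1/2  -2 ]
r4 → -2·r4
  [ 1  2  0   -3    0  -8 ]
  [ 0  1  0    0    0  -3 ]
  [ 0  0  1  7/4  1/8  -1 ]
  [ 0  0  0    0    1   4 ]
r3 → r3 − 1/8·r4
  [ 1  2  0   -3  0    -8 ]
  [ 0  1  0    0  0    -3 ]
  [ 0  0  1  7/4  0  -3/2 ]
  [ 0  0  0    0  1     4 ]
r1 → r1 − 2·r2
  [ 1  0  0   -3  0    -2 ]
  [ 0  1  0    0  0    -3 ]
  [ 0  0  1  7/4  0  -3/2 ]
  [ 0  0  0    0  1     4 ]

7/4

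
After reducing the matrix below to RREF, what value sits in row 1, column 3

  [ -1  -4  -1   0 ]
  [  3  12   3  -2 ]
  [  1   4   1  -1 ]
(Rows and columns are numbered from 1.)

1

Multiply R1 by -1.
  [ 1   4  1   0 ]
  [ 3  12  3  -2 ]
  [ 1   4  1  -1 ]
Subtract 3 times R1 from R2.
  [ 1  4  1   0 ]
  [ 0  0  0  -2 ]
  [ 1  4  1  -1 ]
Subtract R1 from R3.
  [ 1  4  1   0 ]
  [ 0  0  0  -2 ]
  [ 0  0  0  -1 ]
Multiply R2 by -1/2.
  [ 1  4  1   0 ]
  [ 0  0  0   1 ]
  [ 0  0  0  -1 ]
Add R2 to R3.
  [ 1  4  1  0 ]
  [ 0  0  0  1 ]
  [ 0  0  0  0 ]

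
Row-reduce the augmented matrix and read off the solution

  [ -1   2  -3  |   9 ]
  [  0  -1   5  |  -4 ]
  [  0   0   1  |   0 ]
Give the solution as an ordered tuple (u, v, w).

R1 ← -1·R1
  [ 1  -2  3  |  -9 ]
  [ 0  -1  5  |  -4 ]
  [ 0   0  1  |   0 ]
R2 ← -1·R2
  [ 1  -2   3  |  -9 ]
  [ 0   1  -5  |   4 ]
  [ 0   0   1  |   0 ]
R2 ← R2 + 5·R3
  [ 1  -2  3  |  -9 ]
  [ 0   1  0  |   4 ]
  [ 0   0  1  |   0 ]
R1 ← R1 − 3·R3
  [ 1  -2  0  |  -9 ]
  [ 0   1  0  |   4 ]
  [ 0   0  1  |   0 ]
R1 ← R1 + 2·R2
  [ 1  0  0  |  -1 ]
  [ 0  1  0  |   4 ]
  [ 0  0  1  |   0 ]
Reading off the last column: u = -1, v = 4, w = 0.

(-1, 4, 0)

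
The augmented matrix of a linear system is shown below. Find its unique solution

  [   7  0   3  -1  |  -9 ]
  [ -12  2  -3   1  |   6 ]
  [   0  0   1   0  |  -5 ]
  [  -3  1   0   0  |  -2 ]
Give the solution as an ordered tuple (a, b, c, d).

r1 ← 1/7·r1
  [   1  0  3/7  -1/7  |  -9/7 ]
  [ -12  2   -3     1  |     6 ]
  [   0  0    1     0  |    -5 ]
  [  -3  1    0     0  |    -2 ]
r2 ← r2 + 12·r1
  [  1  0   3/7  -1/7  |   -9/7 ]
  [  0  2  15/7  -5/7  |  -66/7 ]
  [  0  0     1     0  |     -5 ]
  [ -3  1     0     0  |     -2 ]
r4 ← r4 + 3·r1
  [ 1  0   3/7  -1/7  |   -9/7 ]
  [ 0  2  15/7  -5/7  |  -66/7 ]
  [ 0  0     1     0  |     -5 ]
  [ 0  1   9/7  -3/7  |  -41/7 ]
r2 ← 1/2·r2
  [ 1  0    3/7   -1/7  |   -9/7 ]
  [ 0  1  15/14  -5/14  |  -33/7 ]
  [ 0  0      1      0  |     -5 ]
  [ 0  1    9/7   -3/7  |  -41/7 ]
r4 ← r4 − r2
  [ 1  0    3/7   -1/7  |   -9/7 ]
  [ 0  1  15/14  -5/14  |  -33/7 ]
  [ 0  0      1      0  |     -5 ]
  [ 0  0   3/14  -1/14  |   -8/7 ]
r4 ← r4 − 3/14·r3
  [ 1  0    3/7   -1/7  |   -9/7 ]
  [ 0  1  15/14  -5/14  |  -33/7 ]
  [ 0  0      1      0  |     -5 ]
  [ 0  0      0  -1/14  |  -1/14 ]
r4 ← -14·r4
  [ 1  0    3/7   -1/7  |   -9/7 ]
  [ 0  1  15/14  -5/14  |  -33/7 ]
  [ 0  0      1      0  |     -5 ]
  [ 0  0      0      1  |      1 ]
r2 ← r2 + 5/14·r4
  [ 1  0    3/7  -1/7  |    -9/7 ]
  [ 0  1  15/14     0  |  -61/14 ]
  [ 0  0      1     0  |      -5 ]
  [ 0  0      0     1  |       1 ]
r1 ← r1 + 1/7·r4
  [ 1  0    3/7  0  |    -8/7 ]
  [ 0  1  15/14  0  |  -61/14 ]
  [ 0  0      1  0  |      -5 ]
  [ 0  0      0  1  |       1 ]
r2 ← r2 − 15/14·r3
  [ 1  0  3/7  0  |  -8/7 ]
  [ 0  1    0  0  |     1 ]
  [ 0  0    1  0  |    -5 ]
  [ 0  0    0  1  |     1 ]
r1 ← r1 − 3/7·r3
  [ 1  0  0  0  |   1 ]
  [ 0  1  0  0  |   1 ]
  [ 0  0  1  0  |  -5 ]
  [ 0  0  0  1  |   1 ]
Reading off the last column: a = 1, b = 1, c = -5, d = 1.

(1, 1, -5, 1)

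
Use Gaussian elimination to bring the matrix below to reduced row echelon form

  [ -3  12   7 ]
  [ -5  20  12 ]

R1 → -1/3·R1
  [  1  -4  -7/3 ]
  [ -5  20    12 ]
R2 → R2 + 5·R1
  [ 1  -4  -7/3 ]
  [ 0   0   1/3 ]
R2 → 3·R2
  [ 1  -4  -7/3 ]
  [ 0   0     1 ]
R1 → R1 + 7/3·R2
  [ 1  -4  0 ]
  [ 0   0  1 ]

[[1, -4, 0], [0, 0, 1]]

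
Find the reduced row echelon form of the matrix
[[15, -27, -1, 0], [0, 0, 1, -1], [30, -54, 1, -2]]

[[1, -9/5, 0, 0], [0, 0, 1, 0], [0, 0, 0, 1]]

Multiply R1 by 1/15.
Subtract 30 times R1 from R3.
Subtract 3 times R2 from R3.
Add R3 to R2.
Add 1/15 times R2 to R1.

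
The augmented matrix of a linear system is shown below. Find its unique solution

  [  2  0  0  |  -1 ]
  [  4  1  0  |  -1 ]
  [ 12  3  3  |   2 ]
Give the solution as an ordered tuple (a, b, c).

(-1/2, 1, 5/3)

R1 → 1/2·R1
  [  1  0  0  |  -1/2 ]
  [  4  1  0  |    -1 ]
  [ 12  3  3  |     2 ]
R2 → R2 − 4·R1
  [  1  0  0  |  -1/2 ]
  [  0  1  0  |     1 ]
  [ 12  3  3  |     2 ]
R3 → R3 − 12·R1
  [ 1  0  0  |  -1/2 ]
  [ 0  1  0  |     1 ]
  [ 0  3  3  |     8 ]
R3 → R3 − 3·R2
  [ 1  0  0  |  -1/2 ]
  [ 0  1  0  |     1 ]
  [ 0  0  3  |     5 ]
R3 → 1/3·R3
  [ 1  0  0  |  -1/2 ]
  [ 0  1  0  |     1 ]
  [ 0  0  1  |   5/3 ]
Reading off the last column: a = -1/2, b = 1, c = 5/3.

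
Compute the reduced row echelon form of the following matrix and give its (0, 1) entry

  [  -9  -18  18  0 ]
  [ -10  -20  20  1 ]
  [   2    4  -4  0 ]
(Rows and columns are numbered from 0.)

ρ1 := -1/9·ρ1
  [   1    2  -2  0 ]
  [ -10  -20  20  1 ]
  [   2    4  -4  0 ]
ρ2 := ρ2 + 10·ρ1
  [ 1  2  -2  0 ]
  [ 0  0   0  1 ]
  [ 2  4  -4  0 ]
ρ3 := ρ3 − 2·ρ1
  [ 1  2  -2  0 ]
  [ 0  0   0  1 ]
  [ 0  0   0  0 ]

2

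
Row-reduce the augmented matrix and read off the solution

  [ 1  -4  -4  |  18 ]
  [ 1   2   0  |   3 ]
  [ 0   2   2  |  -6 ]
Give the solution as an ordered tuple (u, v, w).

(6, -3/2, -3/2)

Subtract R1 from R2.
Multiply R2 by 1/6.
Subtract 2 times R2 from R3.
Multiply R3 by 3/2.
Subtract 2/3 times R3 from R2.
Add 4 times R3 to R1.
Add 4 times R2 to R1.
Reading off the last column: u = 6, v = -3/2, w = -3/2.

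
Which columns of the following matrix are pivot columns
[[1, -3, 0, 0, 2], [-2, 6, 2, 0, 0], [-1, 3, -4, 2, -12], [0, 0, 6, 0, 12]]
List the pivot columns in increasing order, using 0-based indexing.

Add 2 times R1 to R2.
Add R1 to R3.
Multiply R2 by 1/2.
Add 4 times R2 to R3.
Subtract 6 times R2 from R4.
Multiply R3 by 1/2.
Pivot columns are the columns containing a leading 1.

0, 2, 3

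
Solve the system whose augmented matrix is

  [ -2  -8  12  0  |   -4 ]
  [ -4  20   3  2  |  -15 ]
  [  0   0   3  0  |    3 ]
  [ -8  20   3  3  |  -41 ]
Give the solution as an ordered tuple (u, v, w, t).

Multiply R1 by -1/2.
  [  1   4  -6  0  |    2 ]
  [ -4  20   3  2  |  -15 ]
  [  0   0   3  0  |    3 ]
  [ -8  20   3  3  |  -41 ]
Add 4 times R1 to R2.
  [  1   4   -6  0  |    2 ]
  [  0  36  -21  2  |   -7 ]
  [  0   0    3  0  |    3 ]
  [ -8  20    3  3  |  -41 ]
Add 8 times R1 to R4.
  [ 1   4   -6  0  |    2 ]
  [ 0  36  -21  2  |   -7 ]
  [ 0   0    3  0  |    3 ]
  [ 0  52  -45  3  |  -25 ]
Multiply R2 by 1/36.
  [ 1   4     -6     0  |      2 ]
  [ 0   1  -7/12  1/18  |  -7/36 ]
  [ 0   0      3     0  |      3 ]
  [ 0  52    -45     3  |    -25 ]
Subtract 52 times R2 from R4.
  [ 1  4     -6     0  |       2 ]
  [ 0  1  -7/12  1/18  |   -7/36 ]
  [ 0  0      3     0  |       3 ]
  [ 0  0  -44/3   1/9  |  -134/9 ]
Multiply R3 by 1/3.
  [ 1  4     -6     0  |       2 ]
  [ 0  1  -7/12  1/18  |   -7/36 ]
  [ 0  0      1     0  |       1 ]
  [ 0  0  -44/3   1/9  |  -134/9 ]
Add 44/3 times R3 to R4.
  [ 1  4     -6     0  |      2 ]
  [ 0  1  -7/12  1/18  |  -7/36 ]
  [ 0  0      1     0  |      1 ]
  [ 0  0      0   1/9  |   -2/9 ]
Multiply R4 by 9.
  [ 1  4     -6     0  |      2 ]
  [ 0  1  -7/12  1/18  |  -7/36 ]
  [ 0  0      1     0  |      1 ]
  [ 0  0      0     1  |     -2 ]
Subtract 1/18 times R4 from R2.
  [ 1  4     -6  0  |      2 ]
  [ 0  1  -7/12  0  |  -1/12 ]
  [ 0  0      1  0  |      1 ]
  [ 0  0      0  1  |     -2 ]
Add 7/12 times R3 to R2.
  [ 1  4  -6  0  |    2 ]
  [ 0  1   0  0  |  1/2 ]
  [ 0  0   1  0  |    1 ]
  [ 0  0   0  1  |   -2 ]
Add 6 times R3 to R1.
  [ 1  4  0  0  |    8 ]
  [ 0  1  0  0  |  1/2 ]
  [ 0  0  1  0  |    1 ]
  [ 0  0  0  1  |   -2 ]
Subtract 4 times R2 from R1.
  [ 1  0  0  0  |    6 ]
  [ 0  1  0  0  |  1/2 ]
  [ 0  0  1  0  |    1 ]
  [ 0  0  0  1  |   -2 ]
Reading off the last column: u = 6, v = 1/2, w = 1, t = -2.

(6, 1/2, 1, -2)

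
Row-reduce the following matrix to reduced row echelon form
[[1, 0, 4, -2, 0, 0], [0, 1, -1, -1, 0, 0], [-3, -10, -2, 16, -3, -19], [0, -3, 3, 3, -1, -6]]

[[1, 0, 4, -2, 0, 0], [0, 1, -1, -1, 0, 0], [0, 0, 0, 0, 1, 0], [0, 0, 0, 0, 0, 1]]

Add 3 times R1 to R3.
  [ 1    0   4  -2   0    0 ]
  [ 0    1  -1  -1   0    0 ]
  [ 0  -10  10  10  -3  -19 ]
  [ 0   -3   3   3  -1   -6 ]
Add 10 times R2 to R3.
  [ 1   0   4  -2   0    0 ]
  [ 0   1  -1  -1   0    0 ]
  [ 0   0   0   0  -3  -19 ]
  [ 0  -3   3   3  -1   -6 ]
Add 3 times R2 to R4.
  [ 1  0   4  -2   0    0 ]
  [ 0  1  -1  -1   0    0 ]
  [ 0  0   0   0  -3  -19 ]
  [ 0  0   0   0  -1   -6 ]
Multiply R3 by -1/3.
  [ 1  0   4  -2   0     0 ]
  [ 0  1  -1  -1   0     0 ]
  [ 0  0   0   0   1  19/3 ]
  [ 0  0   0   0  -1    -6 ]
Add R3 to R4.
  [ 1  0   4  -2  0     0 ]
  [ 0  1  -1  -1  0     0 ]
  [ 0  0   0   0  1  19/3 ]
  [ 0  0   0   0  0   1/3 ]
Multiply R4 by 3.
  [ 1  0   4  -2  0     0 ]
  [ 0  1  -1  -1  0     0 ]
  [ 0  0   0   0  1  19/3 ]
  [ 0  0   0   0  0     1 ]
Subtract 19/3 times R4 from R3.
  [ 1  0   4  -2  0  0 ]
  [ 0  1  -1  -1  0  0 ]
  [ 0  0   0   0  1  0 ]
  [ 0  0   0   0  0  1 ]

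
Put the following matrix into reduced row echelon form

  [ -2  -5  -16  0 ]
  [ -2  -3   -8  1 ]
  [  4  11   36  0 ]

[[1, 0, -2, 0], [0, 1, 4, 0], [0, 0, 0, 1]]

R1 := -1/2·R1
  [  1  5/2   8  0 ]
  [ -2   -3  -8  1 ]
  [  4   11  36  0 ]
R2 := R2 + 2·R1
  [ 1  5/2   8  0 ]
  [ 0    2   8  1 ]
  [ 4   11  36  0 ]
R3 := R3 − 4·R1
  [ 1  5/2  8  0 ]
  [ 0    2  8  1 ]
  [ 0    1  4  0 ]
R2 := 1/2·R2
  [ 1  5/2  8    0 ]
  [ 0    1  4  1/2 ]
  [ 0    1  4    0 ]
R3 := R3 − R2
  [ 1  5/2  8     0 ]
  [ 0    1  4   1/2 ]
  [ 0    0  0  -1/2 ]
R3 := -2·R3
  [ 1  5/2  8    0 ]
  [ 0    1  4  1/2 ]
  [ 0    0  0    1 ]
R2 := R2 − 1/2·R3
  [ 1  5/2  8  0 ]
  [ 0    1  4  0 ]
  [ 0    0  0  1 ]
R1 := R1 − 5/2·R2
  [ 1  0  -2  0 ]
  [ 0  1   4  0 ]
  [ 0  0   0  1 ]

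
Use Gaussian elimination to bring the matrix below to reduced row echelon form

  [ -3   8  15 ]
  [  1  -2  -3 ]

[[1, 0, 3], [0, 1, 3]]

ρ1 → -1/3·ρ1
  [ 1  -8/3  -5 ]
  [ 1    -2  -3 ]
ρ2 → ρ2 − ρ1
  [ 1  -8/3  -5 ]
  [ 0   2/3   2 ]
ρ2 → 3/2·ρ2
  [ 1  -8/3  -5 ]
  [ 0     1   3 ]
ρ1 → ρ1 + 8/3·ρ2
  [ 1  0  3 ]
  [ 0  1  3 ]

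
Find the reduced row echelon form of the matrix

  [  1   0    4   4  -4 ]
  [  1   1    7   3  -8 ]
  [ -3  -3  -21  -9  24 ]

[[1, 0, 4, 4, -4], [0, 1, 3, -1, -4], [0, 0, 0, 0, 0]]

R2 ← R2 − R1
  [  1   0    4   4  -4 ]
  [  0   1    3  -1  -4 ]
  [ -3  -3  -21  -9  24 ]
R3 ← R3 + 3·R1
  [ 1   0   4   4  -4 ]
  [ 0   1   3  -1  -4 ]
  [ 0  -3  -9   3  12 ]
R3 ← R3 + 3·R2
  [ 1  0  4   4  -4 ]
  [ 0  1  3  -1  -4 ]
  [ 0  0  0   0   0 ]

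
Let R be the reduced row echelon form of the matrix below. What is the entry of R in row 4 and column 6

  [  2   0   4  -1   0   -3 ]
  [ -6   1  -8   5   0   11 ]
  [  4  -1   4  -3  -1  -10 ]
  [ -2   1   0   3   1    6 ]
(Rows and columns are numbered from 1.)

R1 := 1/2·R1
  [  1   0   2  -1/2   0  -3/2 ]
  [ -6   1  -8     5   0    11 ]
  [  4  -1   4    -3  -1   -10 ]
  [ -2   1   0     3   1     6 ]
R2 := R2 + 6·R1
  [  1   0  2  -1/2   0  -3/2 ]
  [  0   1  4     2   0     2 ]
  [  4  -1  4    -3  -1   -10 ]
  [ -2   1  0     3   1     6 ]
R3 := R3 − 4·R1
  [  1   0   2  -1/2   0  -3/2 ]
  [  0   1   4     2   0     2 ]
  [  0  -1  -4    -1  -1    -4 ]
  [ -2   1   0     3   1     6 ]
R4 := R4 + 2·R1
  [ 1   0   2  -1/2   0  -3/2 ]
  [ 0   1   4     2   0     2 ]
  [ 0  -1  -4    -1  -1    -4 ]
  [ 0   1   4     2   1     3 ]
R3 := R3 + R2
  [ 1  0  2  -1/2   0  -3/2 ]
  [ 0  1  4     2   0     2 ]
  [ 0  0  0     1  -1    -2 ]
  [ 0  1  4     2   1     3 ]
R4 := R4 − R2
  [ 1  0  2  -1/2   0  -3/2 ]
  [ 0  1  4     2   0     2 ]
  [ 0  0  0     1  -1    -2 ]
  [ 0  0  0     0   1     1 ]
R3 := R3 + R4
  [ 1  0  2  -1/2  0  -3/2 ]
  [ 0  1  4     2  0     2 ]
  [ 0  0  0     1  0    -1 ]
  [ 0  0  0     0  1     1 ]
R2 := R2 − 2·R3
  [ 1  0  2  -1/2  0  -3/2 ]
  [ 0  1  4     0  0     4 ]
  [ 0  0  0     1  0    -1 ]
  [ 0  0  0     0  1     1 ]
R1 := R1 + 1/2·R3
  [ 1  0  2  0  0  -2 ]
  [ 0  1  4  0  0   4 ]
  [ 0  0  0  1  0  -1 ]
  [ 0  0  0  0  1   1 ]

1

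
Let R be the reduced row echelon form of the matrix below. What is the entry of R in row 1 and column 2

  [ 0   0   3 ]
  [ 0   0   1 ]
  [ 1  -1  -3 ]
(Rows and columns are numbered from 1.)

-1

R1 <-> R3
  [ 1  -1  -3 ]
  [ 0   0   1 ]
  [ 0   0   3 ]
R3 -> R3 − 3·R2
  [ 1  -1  -3 ]
  [ 0   0   1 ]
  [ 0   0   0 ]
R1 -> R1 + 3·R2
  [ 1  -1  0 ]
  [ 0   0  1 ]
  [ 0   0  0 ]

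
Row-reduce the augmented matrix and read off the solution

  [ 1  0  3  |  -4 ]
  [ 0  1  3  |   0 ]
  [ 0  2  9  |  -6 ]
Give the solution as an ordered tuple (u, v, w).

R3 := R3 − 2·R2
  [ 1  0  3  |  -4 ]
  [ 0  1  3  |   0 ]
  [ 0  0  3  |  -6 ]
R3 := 1/3·R3
  [ 1  0  3  |  -4 ]
  [ 0  1  3  |   0 ]
  [ 0  0  1  |  -2 ]
R2 := R2 − 3·R3
  [ 1  0  3  |  -4 ]
  [ 0  1  0  |   6 ]
  [ 0  0  1  |  -2 ]
R1 := R1 − 3·R3
  [ 1  0  0  |   2 ]
  [ 0  1  0  |   6 ]
  [ 0  0  1  |  -2 ]
Reading off the last column: u = 2, v = 6, w = -2.

(2, 6, -2)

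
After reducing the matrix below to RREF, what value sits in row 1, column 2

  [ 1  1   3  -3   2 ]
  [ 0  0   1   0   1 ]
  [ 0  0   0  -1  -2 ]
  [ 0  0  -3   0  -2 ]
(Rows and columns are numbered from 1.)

1

ρ4 → ρ4 + 3·ρ2
  [ 1  1  3  -3   2 ]
  [ 0  0  1   0   1 ]
  [ 0  0  0  -1  -2 ]
  [ 0  0  0   0   1 ]
ρ3 → -1·ρ3
  [ 1  1  3  -3  2 ]
  [ 0  0  1   0  1 ]
  [ 0  0  0   1  2 ]
  [ 0  0  0   0  1 ]
ρ3 → ρ3 − 2·ρ4
  [ 1  1  3  -3  2 ]
  [ 0  0  1   0  1 ]
  [ 0  0  0   1  0 ]
  [ 0  0  0   0  1 ]
ρ2 → ρ2 − ρ4
  [ 1  1  3  -3  2 ]
  [ 0  0  1   0  0 ]
  [ 0  0  0   1  0 ]
  [ 0  0  0   0  1 ]
ρ1 → ρ1 − 2·ρ4
  [ 1  1  3  -3  0 ]
  [ 0  0  1   0  0 ]
  [ 0  0  0   1  0 ]
  [ 0  0  0   0  1 ]
ρ1 → ρ1 + 3·ρ3
  [ 1  1  3  0  0 ]
  [ 0  0  1  0  0 ]
  [ 0  0  0  1  0 ]
  [ 0  0  0  0  1 ]
ρ1 → ρ1 − 3·ρ2
  [ 1  1  0  0  0 ]
  [ 0  0  1  0  0 ]
  [ 0  0  0  1  0 ]
  [ 0  0  0  0  1 ]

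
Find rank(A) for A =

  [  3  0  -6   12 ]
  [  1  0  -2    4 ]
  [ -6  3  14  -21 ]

R1 := 1/3·R1
  [  1  0  -2    4 ]
  [  1  0  -2    4 ]
  [ -6  3  14  -21 ]
R2 := R2 − R1
  [  1  0  -2    4 ]
  [  0  0   0    0 ]
  [ -6  3  14  -21 ]
R3 := R3 + 6·R1
  [ 1  0  -2  4 ]
  [ 0  0   0  0 ]
  [ 0  3   2  3 ]
R2 <=> R3
  [ 1  0  -2  4 ]
  [ 0  3   2  3 ]
  [ 0  0   0  0 ]
R2 := 1/3·R2
  [ 1  0   -2  4 ]
  [ 0  1  2/3  1 ]
  [ 0  0    0  0 ]
The reduced form has 2 nonzero rows.

rank = 2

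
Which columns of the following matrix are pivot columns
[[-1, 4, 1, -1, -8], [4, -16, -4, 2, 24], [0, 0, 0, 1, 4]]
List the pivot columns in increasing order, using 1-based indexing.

1, 4

r1 → -1·r1
  [ 1   -4  -1  1   8 ]
  [ 4  -16  -4  2  24 ]
  [ 0    0   0  1   4 ]
r2 → r2 − 4·r1
  [ 1  -4  -1   1   8 ]
  [ 0   0   0  -2  -8 ]
  [ 0   0   0   1   4 ]
r2 → -1/2·r2
  [ 1  -4  -1  1  8 ]
  [ 0   0   0  1  4 ]
  [ 0   0   0  1  4 ]
r3 → r3 − r2
  [ 1  -4  -1  1  8 ]
  [ 0   0   0  1  4 ]
  [ 0   0   0  0  0 ]
r1 → r1 − r2
  [ 1  -4  -1  0  4 ]
  [ 0   0   0  1  4 ]
  [ 0   0   0  0  0 ]
Pivot columns are the columns containing a leading 1.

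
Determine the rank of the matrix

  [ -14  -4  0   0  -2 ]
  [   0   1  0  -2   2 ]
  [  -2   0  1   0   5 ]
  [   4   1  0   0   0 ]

Multiply r1 by -1/14.
  [  1  2/7  0   0  1/7 ]
  [  0    1  0  -2    2 ]
  [ -2    0  1   0    5 ]
  [  4    1  0   0    0 ]
Add 2 times r1 to r3.
  [ 1  2/7  0   0   1/7 ]
  [ 0    1  0  -2     2 ]
  [ 0  4/7  1   0  37/7 ]
  [ 4    1  0   0     0 ]
Subtract 4 times r1 from r4.
  [ 1   2/7  0   0   1/7 ]
  [ 0     1  0  -2     2 ]
  [ 0   4/7  1   0  37/7 ]
  [ 0  -1/7  0   0  -4/7 ]
Subtract 4/7 times r2 from r3.
  [ 1   2/7  0    0   1/7 ]
  [ 0     1  0   -2     2 ]
  [ 0     0  1  8/7  29/7 ]
  [ 0  -1/7  0    0  -4/7 ]
Add 1/7 times r2 to r4.
  [ 1  2/7  0     0   1/7 ]
  [ 0    1  0    -2     2 ]
  [ 0    0  1   8/7  29/7 ]
  [ 0    0  0  -2/7  -2/7 ]
Multiply r4 by -7/2.
  [ 1  2/7  0    0   1/7 ]
  [ 0    1  0   -2     2 ]
  [ 0    0  1  8/7  29/7 ]
  [ 0    0  0    1     1 ]
Subtract 8/7 times r4 from r3.
  [ 1  2/7  0   0  1/7 ]
  [ 0    1  0  -2    2 ]
  [ 0    0  1   0    3 ]
  [ 0    0  0   1    1 ]
Add 2 times r4 to r2.
  [ 1  2/7  0  0  1/7 ]
  [ 0    1  0  0    4 ]
  [ 0    0  1  0    3 ]
  [ 0    0  0  1    1 ]
Subtract 2/7 times r2 from r1.
  [ 1  0  0  0  -1 ]
  [ 0  1  0  0   4 ]
  [ 0  0  1  0   3 ]
  [ 0  0  0  1   1 ]
The reduced form has 4 nonzero rows.

rank = 4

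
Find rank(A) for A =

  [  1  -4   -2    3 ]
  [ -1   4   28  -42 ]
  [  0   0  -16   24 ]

rank = 2

Add R1 to R2.
  [ 1  -4   -2    3 ]
  [ 0   0   26  -39 ]
  [ 0   0  -16   24 ]
Multiply R2 by 1/26.
  [ 1  -4   -2     3 ]
  [ 0   0    1  -3/2 ]
  [ 0   0  -16    24 ]
Add 16 times R2 to R3.
  [ 1  -4  -2     3 ]
  [ 0   0   1  -3/2 ]
  [ 0   0   0     0 ]
Add 2 times R2 to R1.
  [ 1  -4  0     0 ]
  [ 0   0  1  -3/2 ]
  [ 0   0  0     0 ]
The reduced form has 2 nonzero rows.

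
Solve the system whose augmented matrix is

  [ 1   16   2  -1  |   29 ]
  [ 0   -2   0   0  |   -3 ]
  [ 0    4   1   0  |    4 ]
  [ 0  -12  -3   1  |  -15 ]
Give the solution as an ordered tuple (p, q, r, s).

(6, 3/2, -2, -3)

Multiply R2 by -1/2.
Subtract 4 times R2 from R3.
Add 12 times R2 to R4.
Add 3 times R3 to R4.
Add R4 to R1.
Subtract 2 times R3 from R1.
Subtract 16 times R2 from R1.
Reading off the last column: p = 6, q = 3/2, r = -2, s = -3.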